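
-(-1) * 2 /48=1 /24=0.04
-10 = -10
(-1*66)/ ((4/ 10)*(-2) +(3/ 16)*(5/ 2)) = 10560/ 53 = 199.25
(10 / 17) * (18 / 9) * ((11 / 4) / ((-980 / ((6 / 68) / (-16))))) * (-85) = -165 / 106624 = -0.00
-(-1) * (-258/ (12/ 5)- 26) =-267/ 2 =-133.50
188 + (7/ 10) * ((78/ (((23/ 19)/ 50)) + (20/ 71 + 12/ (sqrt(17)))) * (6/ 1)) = 13732.71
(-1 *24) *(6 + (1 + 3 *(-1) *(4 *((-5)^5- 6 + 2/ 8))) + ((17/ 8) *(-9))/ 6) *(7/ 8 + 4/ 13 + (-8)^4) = -768481843965/ 208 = -3694624249.83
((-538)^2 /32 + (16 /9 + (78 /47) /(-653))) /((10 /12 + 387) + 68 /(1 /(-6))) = -19991405891 /44563332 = -448.61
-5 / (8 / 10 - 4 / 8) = -16.67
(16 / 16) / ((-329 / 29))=-29 / 329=-0.09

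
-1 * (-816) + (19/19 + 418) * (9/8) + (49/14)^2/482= 620527/482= 1287.40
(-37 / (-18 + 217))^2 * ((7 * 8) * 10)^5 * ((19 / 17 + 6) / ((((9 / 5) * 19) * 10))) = 4561408398131200000 / 115120107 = 39623038207.66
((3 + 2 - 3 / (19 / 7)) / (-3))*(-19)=74 / 3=24.67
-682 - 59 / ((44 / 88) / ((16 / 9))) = -8026 / 9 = -891.78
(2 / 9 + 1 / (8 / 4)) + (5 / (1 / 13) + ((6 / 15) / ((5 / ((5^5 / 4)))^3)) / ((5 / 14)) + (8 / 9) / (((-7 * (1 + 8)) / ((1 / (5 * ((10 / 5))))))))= 4272526.66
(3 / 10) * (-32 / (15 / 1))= -16 / 25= -0.64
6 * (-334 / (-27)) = 668 / 9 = 74.22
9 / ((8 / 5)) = 45 / 8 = 5.62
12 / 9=1.33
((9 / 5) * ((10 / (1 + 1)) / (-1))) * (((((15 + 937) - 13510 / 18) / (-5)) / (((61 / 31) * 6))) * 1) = 56203 / 1830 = 30.71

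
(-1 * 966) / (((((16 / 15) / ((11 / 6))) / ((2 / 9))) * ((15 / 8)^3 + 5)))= -113344 / 3561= -31.83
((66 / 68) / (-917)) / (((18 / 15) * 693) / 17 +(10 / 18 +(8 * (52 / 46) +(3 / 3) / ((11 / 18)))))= -375705 / 21352016714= -0.00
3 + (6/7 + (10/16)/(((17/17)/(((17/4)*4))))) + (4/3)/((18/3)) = 14.70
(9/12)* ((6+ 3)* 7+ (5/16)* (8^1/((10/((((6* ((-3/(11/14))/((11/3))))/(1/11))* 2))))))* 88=1890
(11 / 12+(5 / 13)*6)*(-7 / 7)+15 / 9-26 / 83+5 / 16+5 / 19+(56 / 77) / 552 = -322152109 / 248964144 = -1.29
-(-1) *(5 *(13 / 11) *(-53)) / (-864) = 3445 / 9504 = 0.36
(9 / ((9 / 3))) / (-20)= -3 / 20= -0.15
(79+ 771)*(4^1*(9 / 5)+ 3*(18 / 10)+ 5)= 14960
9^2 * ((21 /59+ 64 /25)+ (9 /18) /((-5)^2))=701541 /2950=237.81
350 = 350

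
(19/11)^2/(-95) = -19/605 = -0.03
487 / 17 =28.65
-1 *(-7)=7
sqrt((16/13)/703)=4*sqrt(9139)/9139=0.04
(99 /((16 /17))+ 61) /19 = 2659 /304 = 8.75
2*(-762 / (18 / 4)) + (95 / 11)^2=-95861 / 363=-264.08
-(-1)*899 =899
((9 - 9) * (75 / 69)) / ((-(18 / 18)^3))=0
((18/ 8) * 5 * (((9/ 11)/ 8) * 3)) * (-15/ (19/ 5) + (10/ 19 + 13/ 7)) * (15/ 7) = -236925/ 20482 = -11.57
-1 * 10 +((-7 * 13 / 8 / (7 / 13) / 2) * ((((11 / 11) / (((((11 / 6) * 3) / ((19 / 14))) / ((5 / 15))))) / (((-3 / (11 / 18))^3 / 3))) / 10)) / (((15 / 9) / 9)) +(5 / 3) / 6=-317131469 / 32659200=-9.71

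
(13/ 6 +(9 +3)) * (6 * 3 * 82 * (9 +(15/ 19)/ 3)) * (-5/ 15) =-1226720/ 19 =-64564.21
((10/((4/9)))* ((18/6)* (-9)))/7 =-86.79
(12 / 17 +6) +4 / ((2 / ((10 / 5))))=182 / 17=10.71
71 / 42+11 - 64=-2155 / 42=-51.31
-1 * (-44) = 44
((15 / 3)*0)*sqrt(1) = 0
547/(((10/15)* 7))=1641/14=117.21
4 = 4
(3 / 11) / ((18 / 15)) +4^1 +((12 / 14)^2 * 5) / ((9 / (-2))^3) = 365597 / 87318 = 4.19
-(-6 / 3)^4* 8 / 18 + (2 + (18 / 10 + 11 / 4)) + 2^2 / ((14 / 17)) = 5413 / 1260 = 4.30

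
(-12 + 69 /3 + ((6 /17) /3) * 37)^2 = 68121 /289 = 235.71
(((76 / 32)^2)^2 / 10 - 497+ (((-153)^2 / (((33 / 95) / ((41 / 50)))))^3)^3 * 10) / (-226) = -362528003753431099188672959131300548998447046987381105960519839 / 1705267770131200000000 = -212593007446296188786655400000000000000000.00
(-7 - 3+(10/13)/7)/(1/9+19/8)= -64800/16289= -3.98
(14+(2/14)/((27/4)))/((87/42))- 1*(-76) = 82.77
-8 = -8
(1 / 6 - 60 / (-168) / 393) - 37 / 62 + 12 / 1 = 1973539 / 170562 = 11.57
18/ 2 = 9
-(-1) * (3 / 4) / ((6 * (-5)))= -1 / 40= -0.02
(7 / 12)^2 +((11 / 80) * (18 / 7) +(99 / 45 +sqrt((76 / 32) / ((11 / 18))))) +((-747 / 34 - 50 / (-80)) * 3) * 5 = -5437081 / 17136 +3 * sqrt(209) / 22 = -315.32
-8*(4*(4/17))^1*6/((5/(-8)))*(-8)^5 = -201326592/85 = -2368548.14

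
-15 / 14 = -1.07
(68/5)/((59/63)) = 4284/295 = 14.52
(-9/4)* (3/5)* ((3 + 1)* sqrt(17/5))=-27* sqrt(85)/25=-9.96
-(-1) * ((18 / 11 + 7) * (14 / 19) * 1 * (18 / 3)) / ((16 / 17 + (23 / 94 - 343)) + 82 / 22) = -671160 / 5942891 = -0.11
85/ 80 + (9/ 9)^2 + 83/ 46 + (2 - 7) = -417/ 368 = -1.13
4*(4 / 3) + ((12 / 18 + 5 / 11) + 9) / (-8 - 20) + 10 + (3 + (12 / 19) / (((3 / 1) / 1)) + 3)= 185939 / 8778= 21.18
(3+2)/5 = 1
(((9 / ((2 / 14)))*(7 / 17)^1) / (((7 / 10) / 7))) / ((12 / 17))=735 / 2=367.50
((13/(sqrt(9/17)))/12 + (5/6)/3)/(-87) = -13 * sqrt(17)/3132-5/1566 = -0.02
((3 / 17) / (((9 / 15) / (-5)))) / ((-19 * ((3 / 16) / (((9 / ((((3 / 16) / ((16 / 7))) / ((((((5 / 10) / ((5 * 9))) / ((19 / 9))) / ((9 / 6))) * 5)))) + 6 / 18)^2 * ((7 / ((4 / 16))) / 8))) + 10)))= 9550600 / 1235233871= 0.01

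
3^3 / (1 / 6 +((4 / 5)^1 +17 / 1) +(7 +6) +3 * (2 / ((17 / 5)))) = 13770 / 16693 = 0.82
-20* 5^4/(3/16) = -200000/3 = -66666.67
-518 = -518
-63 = -63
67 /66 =1.02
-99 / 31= -3.19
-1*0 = 0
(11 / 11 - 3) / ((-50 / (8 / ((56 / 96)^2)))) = 1152 / 1225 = 0.94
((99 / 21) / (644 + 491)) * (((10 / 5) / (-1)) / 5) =-66 / 39725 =-0.00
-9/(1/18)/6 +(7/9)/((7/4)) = -239/9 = -26.56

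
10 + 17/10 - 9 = 27/10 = 2.70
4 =4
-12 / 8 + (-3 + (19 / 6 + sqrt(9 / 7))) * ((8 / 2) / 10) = -43 / 30 + 6 * sqrt(7) / 35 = -0.98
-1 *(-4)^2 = -16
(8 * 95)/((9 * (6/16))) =6080/27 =225.19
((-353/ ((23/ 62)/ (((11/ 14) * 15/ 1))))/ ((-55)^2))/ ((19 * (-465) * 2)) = 353/ 1682450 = 0.00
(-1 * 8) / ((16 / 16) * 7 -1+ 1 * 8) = -4 / 7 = -0.57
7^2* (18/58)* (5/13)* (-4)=-8820/377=-23.40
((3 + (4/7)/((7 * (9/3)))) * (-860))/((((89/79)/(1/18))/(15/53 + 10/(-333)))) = -758380250/23349627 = -32.48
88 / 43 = 2.05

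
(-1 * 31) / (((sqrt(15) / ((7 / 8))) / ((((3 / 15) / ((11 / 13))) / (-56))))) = 403 * sqrt(15) / 52800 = 0.03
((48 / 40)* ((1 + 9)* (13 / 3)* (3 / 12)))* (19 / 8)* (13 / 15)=3211 / 120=26.76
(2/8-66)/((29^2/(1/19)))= -263/63916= -0.00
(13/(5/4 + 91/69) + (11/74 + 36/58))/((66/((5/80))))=8870407/1606718784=0.01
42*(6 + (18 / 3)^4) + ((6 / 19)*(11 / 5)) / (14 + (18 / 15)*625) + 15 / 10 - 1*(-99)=994064769 / 18145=54784.50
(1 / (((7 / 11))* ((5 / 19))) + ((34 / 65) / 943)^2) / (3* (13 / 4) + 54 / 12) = 628183310948 / 1499073732975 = 0.42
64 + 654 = 718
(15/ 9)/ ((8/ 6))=5/ 4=1.25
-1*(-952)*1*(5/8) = 595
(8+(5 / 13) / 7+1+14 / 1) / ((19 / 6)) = 12588 / 1729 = 7.28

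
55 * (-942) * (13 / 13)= -51810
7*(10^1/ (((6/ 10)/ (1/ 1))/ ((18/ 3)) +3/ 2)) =175/ 4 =43.75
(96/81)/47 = 32/1269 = 0.03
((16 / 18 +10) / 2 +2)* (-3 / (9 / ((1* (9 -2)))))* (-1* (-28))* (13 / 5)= -170716 / 135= -1264.56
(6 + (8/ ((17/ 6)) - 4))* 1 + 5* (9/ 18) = 249/ 34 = 7.32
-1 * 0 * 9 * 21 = 0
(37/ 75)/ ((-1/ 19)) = -703/ 75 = -9.37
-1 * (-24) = 24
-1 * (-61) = 61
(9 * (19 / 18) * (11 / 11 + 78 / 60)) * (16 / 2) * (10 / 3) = 1748 / 3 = 582.67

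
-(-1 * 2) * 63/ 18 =7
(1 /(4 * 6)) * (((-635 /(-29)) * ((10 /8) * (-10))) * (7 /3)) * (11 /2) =-146.36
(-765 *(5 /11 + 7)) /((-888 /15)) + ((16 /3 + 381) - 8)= 2318255 /4884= 474.66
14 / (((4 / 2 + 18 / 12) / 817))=3268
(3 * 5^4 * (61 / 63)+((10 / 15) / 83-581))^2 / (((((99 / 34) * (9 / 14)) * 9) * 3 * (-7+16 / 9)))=-314829032309648 / 54524733417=-5774.06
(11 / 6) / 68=11 / 408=0.03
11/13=0.85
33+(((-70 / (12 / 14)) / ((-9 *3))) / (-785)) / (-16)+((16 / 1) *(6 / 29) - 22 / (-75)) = 5399707637 / 147517200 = 36.60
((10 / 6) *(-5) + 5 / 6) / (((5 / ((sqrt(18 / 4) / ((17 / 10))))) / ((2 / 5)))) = -9 *sqrt(2) / 17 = -0.75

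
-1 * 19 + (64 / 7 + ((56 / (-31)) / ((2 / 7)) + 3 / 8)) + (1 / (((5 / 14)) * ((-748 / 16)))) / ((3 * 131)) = -10081960051 / 637901880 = -15.80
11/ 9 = 1.22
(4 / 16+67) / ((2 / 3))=807 / 8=100.88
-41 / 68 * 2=-1.21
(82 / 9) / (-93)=-82 / 837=-0.10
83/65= 1.28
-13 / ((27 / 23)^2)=-6877 / 729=-9.43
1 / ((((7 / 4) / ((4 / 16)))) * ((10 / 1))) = 1 / 70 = 0.01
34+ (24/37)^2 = 47122/1369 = 34.42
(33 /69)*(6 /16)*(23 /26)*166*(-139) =-3660.78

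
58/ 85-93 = -7847/ 85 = -92.32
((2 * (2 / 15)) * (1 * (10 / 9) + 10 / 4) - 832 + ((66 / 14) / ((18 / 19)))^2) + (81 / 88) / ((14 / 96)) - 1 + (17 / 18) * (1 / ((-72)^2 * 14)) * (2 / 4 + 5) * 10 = -80569052933 / 100590336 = -800.96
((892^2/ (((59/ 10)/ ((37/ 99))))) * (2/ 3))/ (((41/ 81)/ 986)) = 1741644842880/ 26609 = 65453224.21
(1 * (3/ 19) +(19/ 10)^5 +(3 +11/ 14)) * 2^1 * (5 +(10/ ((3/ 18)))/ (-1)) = -4199482837/ 1330000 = -3157.51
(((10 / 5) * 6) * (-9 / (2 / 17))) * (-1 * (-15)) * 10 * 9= -1239300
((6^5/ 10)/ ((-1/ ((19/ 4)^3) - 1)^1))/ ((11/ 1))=-70.04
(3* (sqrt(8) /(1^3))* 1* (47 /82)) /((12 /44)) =517* sqrt(2) /41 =17.83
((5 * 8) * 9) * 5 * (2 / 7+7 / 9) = 13400 / 7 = 1914.29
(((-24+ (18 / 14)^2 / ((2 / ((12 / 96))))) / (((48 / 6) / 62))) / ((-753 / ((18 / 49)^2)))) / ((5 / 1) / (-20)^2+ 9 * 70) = 78405975 / 1488336439499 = 0.00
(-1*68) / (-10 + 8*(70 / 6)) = -102 / 125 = -0.82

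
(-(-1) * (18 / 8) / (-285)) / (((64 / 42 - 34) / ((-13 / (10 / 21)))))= -17199 / 2591600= -0.01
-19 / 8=-2.38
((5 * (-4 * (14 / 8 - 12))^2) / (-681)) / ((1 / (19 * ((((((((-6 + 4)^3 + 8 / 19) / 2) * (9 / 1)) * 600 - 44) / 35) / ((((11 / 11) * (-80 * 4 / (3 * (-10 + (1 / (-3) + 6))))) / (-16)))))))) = -2128678877 / 23835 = -89308.95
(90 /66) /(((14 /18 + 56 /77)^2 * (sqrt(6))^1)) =4455 * sqrt(6) /44402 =0.25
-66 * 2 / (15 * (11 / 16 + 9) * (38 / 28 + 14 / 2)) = -9856 / 90675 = -0.11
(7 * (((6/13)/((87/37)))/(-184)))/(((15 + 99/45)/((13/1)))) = -1295/229448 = -0.01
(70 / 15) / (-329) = -2 / 141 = -0.01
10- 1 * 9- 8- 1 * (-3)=-4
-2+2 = 0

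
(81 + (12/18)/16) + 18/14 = 13831/168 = 82.33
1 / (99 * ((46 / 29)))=29 / 4554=0.01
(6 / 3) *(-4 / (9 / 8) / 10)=-32 / 45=-0.71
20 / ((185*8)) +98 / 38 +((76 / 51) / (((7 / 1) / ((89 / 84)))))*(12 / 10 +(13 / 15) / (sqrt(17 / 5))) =21983*sqrt(85) / 1911735 +50299367 / 17567970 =2.97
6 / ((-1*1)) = -6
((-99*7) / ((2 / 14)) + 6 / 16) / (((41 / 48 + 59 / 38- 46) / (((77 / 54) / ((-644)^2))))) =2703415 / 7066568208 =0.00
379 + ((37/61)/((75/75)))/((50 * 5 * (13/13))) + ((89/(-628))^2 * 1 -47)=332.02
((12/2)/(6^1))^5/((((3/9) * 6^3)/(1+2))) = 1/24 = 0.04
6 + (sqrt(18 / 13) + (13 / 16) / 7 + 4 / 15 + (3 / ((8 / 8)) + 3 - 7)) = 3 * sqrt(26) / 13 + 9043 / 1680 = 6.56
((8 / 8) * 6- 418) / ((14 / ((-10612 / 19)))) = 312296 / 19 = 16436.63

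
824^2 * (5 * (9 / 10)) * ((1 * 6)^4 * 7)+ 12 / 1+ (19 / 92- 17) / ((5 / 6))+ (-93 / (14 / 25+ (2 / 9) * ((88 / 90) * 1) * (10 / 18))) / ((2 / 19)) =15818291219312949 / 570676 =27718514917.94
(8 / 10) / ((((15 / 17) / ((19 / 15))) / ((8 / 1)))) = 10336 / 1125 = 9.19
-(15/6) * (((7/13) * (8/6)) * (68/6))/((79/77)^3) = -1086548540/57685563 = -18.84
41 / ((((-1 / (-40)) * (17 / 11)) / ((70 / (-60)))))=-63140 / 51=-1238.04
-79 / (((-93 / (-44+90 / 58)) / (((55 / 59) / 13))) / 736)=-3936639520 / 2068599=-1903.05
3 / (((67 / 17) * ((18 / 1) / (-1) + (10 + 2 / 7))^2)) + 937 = 61022021 / 65124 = 937.01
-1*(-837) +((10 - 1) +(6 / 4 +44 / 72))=7633 / 9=848.11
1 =1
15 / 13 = 1.15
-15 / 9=-5 / 3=-1.67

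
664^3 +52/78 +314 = 878265776/3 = 292755258.67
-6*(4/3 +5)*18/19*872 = -31392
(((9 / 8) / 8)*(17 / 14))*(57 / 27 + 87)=6817 / 448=15.22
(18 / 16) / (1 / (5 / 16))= 0.35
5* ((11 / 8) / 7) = 55 / 56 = 0.98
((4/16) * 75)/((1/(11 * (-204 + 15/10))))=-334125/8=-41765.62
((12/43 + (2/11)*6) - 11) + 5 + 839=394657/473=834.37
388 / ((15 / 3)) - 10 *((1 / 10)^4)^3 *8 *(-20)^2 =2424999999 / 31250000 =77.60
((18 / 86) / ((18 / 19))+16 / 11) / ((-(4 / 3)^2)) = -14265 / 15136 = -0.94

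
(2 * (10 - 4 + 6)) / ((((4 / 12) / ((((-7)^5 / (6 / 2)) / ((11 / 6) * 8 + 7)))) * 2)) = -605052 / 65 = -9308.49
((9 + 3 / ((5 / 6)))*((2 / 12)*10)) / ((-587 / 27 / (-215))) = 121905 / 587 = 207.67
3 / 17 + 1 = 20 / 17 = 1.18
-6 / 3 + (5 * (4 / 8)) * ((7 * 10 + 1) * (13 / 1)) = 4611 / 2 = 2305.50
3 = 3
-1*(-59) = 59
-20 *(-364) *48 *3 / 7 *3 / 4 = 112320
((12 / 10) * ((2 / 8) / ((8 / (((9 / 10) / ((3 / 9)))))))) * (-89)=-7209 / 800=-9.01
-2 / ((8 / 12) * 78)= -1 / 26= -0.04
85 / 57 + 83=4816 / 57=84.49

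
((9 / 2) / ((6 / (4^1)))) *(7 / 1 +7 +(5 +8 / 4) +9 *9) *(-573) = -175338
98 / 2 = 49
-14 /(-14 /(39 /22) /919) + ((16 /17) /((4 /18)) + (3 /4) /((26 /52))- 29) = 300298 /187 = 1605.87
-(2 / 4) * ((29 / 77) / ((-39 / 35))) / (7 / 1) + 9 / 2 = 13586 / 3003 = 4.52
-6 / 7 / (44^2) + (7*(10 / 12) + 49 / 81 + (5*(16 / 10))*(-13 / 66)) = 2668577 / 548856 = 4.86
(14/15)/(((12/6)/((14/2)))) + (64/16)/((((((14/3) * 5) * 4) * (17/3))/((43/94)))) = 1097389/335580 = 3.27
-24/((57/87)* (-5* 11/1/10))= 1392/209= 6.66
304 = 304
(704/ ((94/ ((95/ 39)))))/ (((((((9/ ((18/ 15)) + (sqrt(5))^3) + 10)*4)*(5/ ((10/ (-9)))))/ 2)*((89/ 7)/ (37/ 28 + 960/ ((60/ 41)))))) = -47869360/ 4730973 + 13676960*sqrt(5)/ 4730973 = -3.65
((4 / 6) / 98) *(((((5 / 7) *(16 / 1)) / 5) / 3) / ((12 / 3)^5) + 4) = 5377 / 197568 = 0.03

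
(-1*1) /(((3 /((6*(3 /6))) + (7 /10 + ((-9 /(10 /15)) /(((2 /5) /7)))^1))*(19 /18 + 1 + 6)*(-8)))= -9 /136039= -0.00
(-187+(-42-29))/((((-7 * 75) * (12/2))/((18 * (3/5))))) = 774/875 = 0.88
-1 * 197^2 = -38809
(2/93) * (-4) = -8/93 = -0.09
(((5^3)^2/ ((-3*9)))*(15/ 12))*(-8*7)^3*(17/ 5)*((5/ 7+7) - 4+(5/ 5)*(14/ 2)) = 41650000000/ 9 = 4627777777.78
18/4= 9/2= 4.50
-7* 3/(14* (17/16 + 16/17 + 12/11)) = -4488/9259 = -0.48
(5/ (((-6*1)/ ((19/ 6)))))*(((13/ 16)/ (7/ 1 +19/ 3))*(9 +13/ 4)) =-12103/ 6144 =-1.97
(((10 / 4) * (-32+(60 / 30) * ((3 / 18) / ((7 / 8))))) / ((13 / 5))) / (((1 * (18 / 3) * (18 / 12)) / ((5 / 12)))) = -10375 / 7371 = -1.41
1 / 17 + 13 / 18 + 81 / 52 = 18607 / 7956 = 2.34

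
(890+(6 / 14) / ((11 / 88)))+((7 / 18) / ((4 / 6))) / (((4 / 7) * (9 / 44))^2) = 6369409 / 6804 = 936.13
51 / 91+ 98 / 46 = 5632 / 2093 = 2.69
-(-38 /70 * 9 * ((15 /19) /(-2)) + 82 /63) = -407 /126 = -3.23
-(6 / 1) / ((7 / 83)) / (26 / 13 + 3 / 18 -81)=2988 / 3311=0.90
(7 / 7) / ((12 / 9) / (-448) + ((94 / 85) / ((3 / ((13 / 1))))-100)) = -9520 / 906407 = -0.01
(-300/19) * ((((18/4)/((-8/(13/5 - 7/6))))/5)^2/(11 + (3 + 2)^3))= -49923/16537600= -0.00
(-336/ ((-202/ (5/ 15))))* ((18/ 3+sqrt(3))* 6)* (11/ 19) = 3696* sqrt(3)/ 1919+22176/ 1919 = 14.89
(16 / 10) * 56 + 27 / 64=28807 / 320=90.02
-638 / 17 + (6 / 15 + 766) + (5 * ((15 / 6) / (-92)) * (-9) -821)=-1421779 / 15640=-90.91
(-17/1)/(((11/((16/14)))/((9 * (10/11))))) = -12240/847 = -14.45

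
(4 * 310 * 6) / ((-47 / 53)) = -394320 / 47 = -8389.79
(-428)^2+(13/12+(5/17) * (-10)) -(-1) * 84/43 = 1606890887/8772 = 183184.10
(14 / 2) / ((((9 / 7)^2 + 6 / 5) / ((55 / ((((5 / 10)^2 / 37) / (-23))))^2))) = 60113028206000 / 699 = 85998609736.77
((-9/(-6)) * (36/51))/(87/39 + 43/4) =104/1275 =0.08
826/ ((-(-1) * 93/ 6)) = 1652/ 31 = 53.29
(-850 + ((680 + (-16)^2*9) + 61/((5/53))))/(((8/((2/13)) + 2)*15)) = 13903/4050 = 3.43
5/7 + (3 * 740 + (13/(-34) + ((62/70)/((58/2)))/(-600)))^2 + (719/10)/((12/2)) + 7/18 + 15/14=176022724773795332243/35728203000000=4926716.43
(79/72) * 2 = 79/36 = 2.19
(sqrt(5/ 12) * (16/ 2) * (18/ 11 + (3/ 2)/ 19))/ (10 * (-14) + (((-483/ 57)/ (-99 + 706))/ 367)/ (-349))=-37162770118 * sqrt(15)/ 2274859106289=-0.06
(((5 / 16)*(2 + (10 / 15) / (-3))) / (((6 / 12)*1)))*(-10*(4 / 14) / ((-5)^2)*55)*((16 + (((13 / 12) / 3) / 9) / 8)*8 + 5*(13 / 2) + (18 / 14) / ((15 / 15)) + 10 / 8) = -40684160 / 35721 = -1138.94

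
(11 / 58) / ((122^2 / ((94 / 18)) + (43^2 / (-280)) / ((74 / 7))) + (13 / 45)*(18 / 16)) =765160 / 11497574059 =0.00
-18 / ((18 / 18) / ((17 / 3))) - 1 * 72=-174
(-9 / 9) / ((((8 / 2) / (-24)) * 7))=6 / 7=0.86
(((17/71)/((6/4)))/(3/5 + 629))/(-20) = -0.00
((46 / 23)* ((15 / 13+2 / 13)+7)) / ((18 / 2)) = 24 / 13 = 1.85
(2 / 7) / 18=1 / 63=0.02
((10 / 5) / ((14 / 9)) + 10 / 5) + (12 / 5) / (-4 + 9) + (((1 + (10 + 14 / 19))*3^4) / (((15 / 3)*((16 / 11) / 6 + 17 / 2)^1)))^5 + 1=16856505736760096827866115986126 / 3464137582562989304065625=4866003.54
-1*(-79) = 79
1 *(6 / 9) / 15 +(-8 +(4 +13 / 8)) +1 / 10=-803 / 360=-2.23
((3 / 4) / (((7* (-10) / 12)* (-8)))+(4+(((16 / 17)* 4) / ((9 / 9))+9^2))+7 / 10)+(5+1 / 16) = 225013 / 2380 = 94.54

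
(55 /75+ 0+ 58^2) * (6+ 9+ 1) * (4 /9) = 3230144 /135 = 23926.99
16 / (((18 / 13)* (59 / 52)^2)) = 281216 / 31329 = 8.98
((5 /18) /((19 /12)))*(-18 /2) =-30 /19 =-1.58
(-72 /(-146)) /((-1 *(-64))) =9 /1168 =0.01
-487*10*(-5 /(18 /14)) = 170450 /9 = 18938.89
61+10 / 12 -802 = -4441 / 6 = -740.17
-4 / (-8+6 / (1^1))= 2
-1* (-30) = 30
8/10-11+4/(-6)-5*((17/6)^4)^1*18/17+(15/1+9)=-118097/360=-328.05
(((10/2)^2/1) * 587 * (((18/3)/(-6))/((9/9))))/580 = -2935/116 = -25.30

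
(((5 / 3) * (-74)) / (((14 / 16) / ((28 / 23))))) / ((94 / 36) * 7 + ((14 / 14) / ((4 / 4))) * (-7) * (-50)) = -71040 / 152467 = -0.47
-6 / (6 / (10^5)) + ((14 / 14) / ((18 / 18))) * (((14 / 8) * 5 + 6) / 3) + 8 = -1199845 / 12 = -99987.08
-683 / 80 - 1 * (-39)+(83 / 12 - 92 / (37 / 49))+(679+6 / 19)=100364293 / 168720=594.86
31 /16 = 1.94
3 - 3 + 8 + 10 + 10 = 28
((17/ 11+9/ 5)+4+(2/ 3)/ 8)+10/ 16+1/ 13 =139523/ 17160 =8.13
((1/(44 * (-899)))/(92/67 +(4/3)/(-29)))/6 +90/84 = 158278091/147726656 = 1.07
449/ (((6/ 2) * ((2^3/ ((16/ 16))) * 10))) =449/ 240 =1.87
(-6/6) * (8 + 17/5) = -57/5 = -11.40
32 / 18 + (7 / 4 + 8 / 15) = 731 / 180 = 4.06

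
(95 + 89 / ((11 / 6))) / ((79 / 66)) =9474 / 79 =119.92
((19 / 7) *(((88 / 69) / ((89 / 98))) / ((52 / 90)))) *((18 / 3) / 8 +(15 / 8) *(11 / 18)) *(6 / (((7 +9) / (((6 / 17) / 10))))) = 92169 / 556784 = 0.17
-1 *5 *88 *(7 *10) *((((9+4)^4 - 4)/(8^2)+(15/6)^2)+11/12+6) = -169783075/12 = -14148589.58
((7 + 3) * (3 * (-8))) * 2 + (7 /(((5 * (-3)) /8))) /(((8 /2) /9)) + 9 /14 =-34143 /70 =-487.76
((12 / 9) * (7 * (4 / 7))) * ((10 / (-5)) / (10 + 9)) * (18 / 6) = -32 / 19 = -1.68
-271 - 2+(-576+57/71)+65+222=-39845/71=-561.20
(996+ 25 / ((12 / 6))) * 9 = 18153 / 2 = 9076.50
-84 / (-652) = 21 / 163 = 0.13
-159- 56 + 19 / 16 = -213.81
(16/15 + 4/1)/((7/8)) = 608/105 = 5.79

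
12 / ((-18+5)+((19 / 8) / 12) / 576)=-663552 / 718829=-0.92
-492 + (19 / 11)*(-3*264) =-1860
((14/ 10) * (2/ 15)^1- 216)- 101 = -23761/ 75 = -316.81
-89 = -89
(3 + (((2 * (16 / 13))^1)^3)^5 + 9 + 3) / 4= 37779699651352373070923 / 204743572056363028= 184522.03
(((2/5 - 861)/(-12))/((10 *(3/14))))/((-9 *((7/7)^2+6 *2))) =-2317/8100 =-0.29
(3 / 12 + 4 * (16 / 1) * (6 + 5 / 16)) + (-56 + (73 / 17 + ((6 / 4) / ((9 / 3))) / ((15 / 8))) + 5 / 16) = 1440743 / 4080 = 353.12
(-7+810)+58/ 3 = 2467/ 3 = 822.33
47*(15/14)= 705/14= 50.36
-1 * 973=-973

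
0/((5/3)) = 0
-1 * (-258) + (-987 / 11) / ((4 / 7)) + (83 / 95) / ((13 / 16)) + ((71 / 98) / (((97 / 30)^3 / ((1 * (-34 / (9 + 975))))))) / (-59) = 599916506918048431 / 5878503556345420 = 102.05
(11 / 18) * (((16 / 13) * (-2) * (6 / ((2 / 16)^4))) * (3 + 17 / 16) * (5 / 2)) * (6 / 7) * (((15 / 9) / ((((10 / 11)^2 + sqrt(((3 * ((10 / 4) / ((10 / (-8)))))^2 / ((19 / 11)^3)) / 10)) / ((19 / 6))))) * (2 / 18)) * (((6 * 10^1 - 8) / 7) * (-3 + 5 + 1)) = 1154531462656000000 / 5172320097 - 8513470231552000 * sqrt(2090) / 1724106699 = -2530233.49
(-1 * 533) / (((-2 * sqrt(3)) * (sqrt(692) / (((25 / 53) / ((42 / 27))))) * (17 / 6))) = 119925 * sqrt(519) / 4364444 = 0.63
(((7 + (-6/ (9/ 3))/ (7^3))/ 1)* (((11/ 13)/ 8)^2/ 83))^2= 84261897841/ 94815159951855616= 0.00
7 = 7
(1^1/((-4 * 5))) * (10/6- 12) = 0.52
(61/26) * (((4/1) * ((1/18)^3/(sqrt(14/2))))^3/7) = 61 * sqrt(7)/27640127367216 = 0.00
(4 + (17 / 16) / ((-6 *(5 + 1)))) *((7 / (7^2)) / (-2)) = -2287 / 8064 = -0.28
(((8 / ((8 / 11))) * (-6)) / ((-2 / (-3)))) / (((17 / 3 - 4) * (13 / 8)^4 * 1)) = -1216512 / 142805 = -8.52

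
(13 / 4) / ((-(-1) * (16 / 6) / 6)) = 117 / 16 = 7.31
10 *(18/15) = 12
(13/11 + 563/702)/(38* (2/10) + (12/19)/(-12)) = 1455305/5536674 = 0.26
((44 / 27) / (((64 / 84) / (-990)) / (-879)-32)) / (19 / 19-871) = 248171 / 4239663004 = 0.00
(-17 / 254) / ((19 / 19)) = -17 / 254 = -0.07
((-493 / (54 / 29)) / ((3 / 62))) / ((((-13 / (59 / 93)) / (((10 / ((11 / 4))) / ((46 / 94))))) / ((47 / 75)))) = 14906738456 / 11988405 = 1243.43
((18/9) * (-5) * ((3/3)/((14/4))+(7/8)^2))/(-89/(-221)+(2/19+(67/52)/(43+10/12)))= -866904545/44310224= -19.56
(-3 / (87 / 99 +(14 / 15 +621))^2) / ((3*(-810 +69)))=9075 / 2608428604912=0.00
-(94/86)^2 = -2209/1849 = -1.19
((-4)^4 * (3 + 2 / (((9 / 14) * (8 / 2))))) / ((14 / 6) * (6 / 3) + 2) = 2176 / 15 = 145.07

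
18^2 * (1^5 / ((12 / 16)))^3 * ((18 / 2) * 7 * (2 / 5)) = 96768 / 5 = 19353.60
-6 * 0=0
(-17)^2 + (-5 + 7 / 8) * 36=281 / 2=140.50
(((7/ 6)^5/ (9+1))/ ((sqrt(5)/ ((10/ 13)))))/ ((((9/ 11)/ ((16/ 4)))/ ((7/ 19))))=1294139 * sqrt(5)/ 21607560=0.13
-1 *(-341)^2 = -116281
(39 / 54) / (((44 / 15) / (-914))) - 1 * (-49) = -176.04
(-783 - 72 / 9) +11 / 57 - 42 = -47470 / 57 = -832.81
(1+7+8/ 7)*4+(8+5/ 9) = 2843/ 63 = 45.13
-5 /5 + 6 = 5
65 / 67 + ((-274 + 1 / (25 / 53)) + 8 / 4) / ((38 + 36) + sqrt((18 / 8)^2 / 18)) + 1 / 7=-5206504074 / 2054489675 + 80964 * sqrt(2) / 4380575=-2.51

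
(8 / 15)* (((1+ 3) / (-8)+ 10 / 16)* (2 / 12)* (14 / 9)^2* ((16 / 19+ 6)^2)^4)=1598832213160000000 / 12381017456889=129135.77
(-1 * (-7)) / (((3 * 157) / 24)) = 56 / 157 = 0.36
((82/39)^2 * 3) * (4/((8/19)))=63878/507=125.99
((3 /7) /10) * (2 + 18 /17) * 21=234 /85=2.75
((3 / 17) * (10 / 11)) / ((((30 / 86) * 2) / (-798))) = -34314 / 187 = -183.50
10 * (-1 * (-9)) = 90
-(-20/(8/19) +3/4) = 187/4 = 46.75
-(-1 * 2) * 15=30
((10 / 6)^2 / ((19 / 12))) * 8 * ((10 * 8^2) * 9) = 1536000 / 19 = 80842.11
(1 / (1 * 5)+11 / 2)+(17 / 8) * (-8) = -113 / 10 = -11.30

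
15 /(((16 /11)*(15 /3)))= 33 /16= 2.06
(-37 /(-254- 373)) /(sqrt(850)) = 37*sqrt(34) /106590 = 0.00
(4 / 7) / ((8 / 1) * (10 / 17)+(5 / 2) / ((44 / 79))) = 5984 / 96285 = 0.06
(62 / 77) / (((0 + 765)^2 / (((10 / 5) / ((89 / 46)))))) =5704 / 4010546925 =0.00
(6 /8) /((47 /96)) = 72 /47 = 1.53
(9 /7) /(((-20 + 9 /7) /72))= -648 /131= -4.95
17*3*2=102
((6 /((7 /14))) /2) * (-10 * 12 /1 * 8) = -5760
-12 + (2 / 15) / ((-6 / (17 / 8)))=-4337 / 360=-12.05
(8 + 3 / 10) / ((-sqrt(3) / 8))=-332 * sqrt(3) / 15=-38.34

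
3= 3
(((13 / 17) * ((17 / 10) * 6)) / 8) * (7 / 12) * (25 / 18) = 455 / 576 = 0.79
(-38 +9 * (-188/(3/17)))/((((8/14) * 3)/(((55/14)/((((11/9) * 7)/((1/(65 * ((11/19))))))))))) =-274341/4004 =-68.52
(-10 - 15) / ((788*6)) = -25 / 4728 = -0.01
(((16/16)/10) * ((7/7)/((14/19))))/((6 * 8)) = 19/6720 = 0.00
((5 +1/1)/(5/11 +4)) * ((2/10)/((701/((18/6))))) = 198/171745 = 0.00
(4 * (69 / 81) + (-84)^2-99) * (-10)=-1879310 / 27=-69604.07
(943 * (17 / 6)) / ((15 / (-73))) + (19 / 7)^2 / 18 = -9556847 / 735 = -13002.51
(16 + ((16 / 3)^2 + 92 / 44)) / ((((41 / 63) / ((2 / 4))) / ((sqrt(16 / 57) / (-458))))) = -32249 * sqrt(57) / 5886903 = -0.04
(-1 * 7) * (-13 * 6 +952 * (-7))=47194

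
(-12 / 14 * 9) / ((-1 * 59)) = 54 / 413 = 0.13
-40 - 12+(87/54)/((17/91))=-43.38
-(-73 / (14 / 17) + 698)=-8531 / 14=-609.36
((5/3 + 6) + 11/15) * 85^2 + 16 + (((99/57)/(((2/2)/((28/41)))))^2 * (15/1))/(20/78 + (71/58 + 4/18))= 85152055374814/1402409551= 60718.39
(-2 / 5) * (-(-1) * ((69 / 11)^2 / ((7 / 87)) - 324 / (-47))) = -39484314 / 199045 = -198.37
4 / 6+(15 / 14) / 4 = 0.93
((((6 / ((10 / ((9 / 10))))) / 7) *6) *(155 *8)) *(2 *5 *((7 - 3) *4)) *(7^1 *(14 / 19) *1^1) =8999424 / 19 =473653.89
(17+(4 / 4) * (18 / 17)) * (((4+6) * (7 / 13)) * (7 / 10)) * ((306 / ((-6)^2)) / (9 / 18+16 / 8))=15043 / 65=231.43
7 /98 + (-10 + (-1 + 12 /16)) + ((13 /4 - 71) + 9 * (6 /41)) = -43975 /574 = -76.61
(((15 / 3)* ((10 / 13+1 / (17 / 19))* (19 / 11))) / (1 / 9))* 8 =2852280 / 2431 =1173.29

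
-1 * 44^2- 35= -1971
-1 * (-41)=41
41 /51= 0.80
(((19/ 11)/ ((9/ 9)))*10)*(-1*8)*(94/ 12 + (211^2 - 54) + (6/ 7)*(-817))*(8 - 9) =1397283560/ 231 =6048846.58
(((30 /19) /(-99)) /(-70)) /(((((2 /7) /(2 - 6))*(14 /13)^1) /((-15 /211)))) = 0.00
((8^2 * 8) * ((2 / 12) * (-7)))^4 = 10312216477696 / 81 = 127311314539.46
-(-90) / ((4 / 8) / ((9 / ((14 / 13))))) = 10530 / 7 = 1504.29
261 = 261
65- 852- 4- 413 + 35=-1169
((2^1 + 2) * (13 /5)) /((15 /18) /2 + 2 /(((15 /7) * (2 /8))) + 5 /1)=208 /183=1.14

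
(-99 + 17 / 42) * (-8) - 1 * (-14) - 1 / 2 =33695 / 42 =802.26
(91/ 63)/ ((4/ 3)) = 13/ 12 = 1.08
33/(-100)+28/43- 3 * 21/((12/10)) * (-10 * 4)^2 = -361198619/4300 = -83999.68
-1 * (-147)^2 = -21609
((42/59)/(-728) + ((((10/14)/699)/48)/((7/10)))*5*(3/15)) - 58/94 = -18312354953/29633143176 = -0.62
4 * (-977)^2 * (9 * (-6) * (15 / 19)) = -3092673960 / 19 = -162772313.68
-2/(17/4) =-0.47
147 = 147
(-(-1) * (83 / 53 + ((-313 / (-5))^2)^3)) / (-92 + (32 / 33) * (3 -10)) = -411145786078664604 / 674921875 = -609175374.67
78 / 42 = 13 / 7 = 1.86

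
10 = 10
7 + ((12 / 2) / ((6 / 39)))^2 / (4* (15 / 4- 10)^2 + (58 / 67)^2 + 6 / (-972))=3810553237 / 228336583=16.69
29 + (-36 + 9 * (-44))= -403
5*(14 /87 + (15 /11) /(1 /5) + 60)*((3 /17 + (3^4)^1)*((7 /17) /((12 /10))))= 2579984750 /276573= 9328.40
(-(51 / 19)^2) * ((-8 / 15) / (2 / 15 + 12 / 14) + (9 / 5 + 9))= -1734867 / 23465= -73.93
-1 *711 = -711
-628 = -628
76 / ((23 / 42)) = 3192 / 23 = 138.78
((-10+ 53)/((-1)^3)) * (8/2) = -172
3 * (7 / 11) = 1.91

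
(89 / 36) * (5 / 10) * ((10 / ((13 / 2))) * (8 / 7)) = 1780 / 819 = 2.17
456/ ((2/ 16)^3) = 233472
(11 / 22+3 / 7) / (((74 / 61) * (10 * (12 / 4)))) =793 / 31080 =0.03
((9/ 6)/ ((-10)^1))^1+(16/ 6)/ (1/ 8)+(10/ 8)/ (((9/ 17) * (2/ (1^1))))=8051/ 360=22.36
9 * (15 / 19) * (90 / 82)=7.80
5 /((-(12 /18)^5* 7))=-1215 /224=-5.42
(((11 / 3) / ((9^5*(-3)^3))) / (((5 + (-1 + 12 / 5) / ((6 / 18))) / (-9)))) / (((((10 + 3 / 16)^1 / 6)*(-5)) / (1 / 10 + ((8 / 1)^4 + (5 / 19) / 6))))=-205462576 / 189275369355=-0.00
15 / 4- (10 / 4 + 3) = -7 / 4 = -1.75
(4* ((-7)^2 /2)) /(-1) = -98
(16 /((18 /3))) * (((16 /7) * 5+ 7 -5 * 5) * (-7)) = 368 /3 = 122.67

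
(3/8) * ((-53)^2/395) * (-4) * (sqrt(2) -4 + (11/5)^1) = 75843/3950 -8427 * sqrt(2)/790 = 4.12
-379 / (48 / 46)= -8717 / 24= -363.21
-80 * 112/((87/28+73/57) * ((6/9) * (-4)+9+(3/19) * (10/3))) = -815109120/2738173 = -297.68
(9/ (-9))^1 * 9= -9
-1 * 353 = -353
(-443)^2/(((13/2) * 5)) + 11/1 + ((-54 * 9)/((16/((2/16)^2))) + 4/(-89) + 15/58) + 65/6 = 1561584279283/257687040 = 6060.00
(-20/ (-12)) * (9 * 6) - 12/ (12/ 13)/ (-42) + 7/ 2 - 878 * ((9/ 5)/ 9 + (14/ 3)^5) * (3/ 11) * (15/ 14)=-1180435327/ 2079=-567789.96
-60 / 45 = -1.33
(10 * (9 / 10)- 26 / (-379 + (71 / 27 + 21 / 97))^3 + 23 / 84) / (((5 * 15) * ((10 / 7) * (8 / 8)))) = 744801594980166583673 / 8604896022744943707000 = 0.09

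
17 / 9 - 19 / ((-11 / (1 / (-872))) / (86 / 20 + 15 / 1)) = 1597637 / 863280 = 1.85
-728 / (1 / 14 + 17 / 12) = -61152 / 125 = -489.22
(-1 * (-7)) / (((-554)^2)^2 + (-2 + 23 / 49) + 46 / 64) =10976 / 147701571894535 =0.00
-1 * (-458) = 458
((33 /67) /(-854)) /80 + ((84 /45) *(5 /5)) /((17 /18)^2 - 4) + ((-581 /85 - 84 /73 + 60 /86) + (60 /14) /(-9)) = -6172834930172119 /737927376705120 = -8.37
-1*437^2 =-190969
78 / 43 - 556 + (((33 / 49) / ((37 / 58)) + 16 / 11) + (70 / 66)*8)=-1397438552 / 2572647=-543.19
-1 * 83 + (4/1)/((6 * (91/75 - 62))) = -378447/4559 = -83.01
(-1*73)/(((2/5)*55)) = -73/22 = -3.32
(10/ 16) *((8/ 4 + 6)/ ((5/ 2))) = 2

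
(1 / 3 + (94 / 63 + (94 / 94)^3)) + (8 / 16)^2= 775 / 252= 3.08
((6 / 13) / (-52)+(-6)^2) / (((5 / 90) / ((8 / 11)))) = 875880 / 1859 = 471.16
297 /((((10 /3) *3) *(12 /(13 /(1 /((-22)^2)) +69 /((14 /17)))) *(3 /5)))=2945613 /112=26300.12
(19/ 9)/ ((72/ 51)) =323/ 216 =1.50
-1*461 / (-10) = 461 / 10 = 46.10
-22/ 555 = -0.04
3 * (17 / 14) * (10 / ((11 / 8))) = 26.49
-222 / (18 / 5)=-185 / 3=-61.67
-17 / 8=-2.12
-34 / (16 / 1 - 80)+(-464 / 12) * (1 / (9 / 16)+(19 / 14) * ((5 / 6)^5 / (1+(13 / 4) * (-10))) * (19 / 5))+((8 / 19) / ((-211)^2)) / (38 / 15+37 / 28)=-65.67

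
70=70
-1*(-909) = 909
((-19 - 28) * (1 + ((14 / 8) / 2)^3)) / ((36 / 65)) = -290225 / 2048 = -141.71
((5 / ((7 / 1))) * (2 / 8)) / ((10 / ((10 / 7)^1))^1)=5 / 196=0.03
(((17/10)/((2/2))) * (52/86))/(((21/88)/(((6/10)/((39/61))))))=91256/22575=4.04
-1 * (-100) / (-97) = -100 / 97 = -1.03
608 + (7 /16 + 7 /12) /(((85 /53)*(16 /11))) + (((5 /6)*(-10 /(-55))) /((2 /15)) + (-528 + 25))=76528637 /718080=106.57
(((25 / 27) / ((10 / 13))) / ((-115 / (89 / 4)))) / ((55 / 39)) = -15041 / 91080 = -0.17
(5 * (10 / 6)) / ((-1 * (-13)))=25 / 39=0.64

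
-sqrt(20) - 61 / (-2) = 61 / 2 - 2 * sqrt(5) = 26.03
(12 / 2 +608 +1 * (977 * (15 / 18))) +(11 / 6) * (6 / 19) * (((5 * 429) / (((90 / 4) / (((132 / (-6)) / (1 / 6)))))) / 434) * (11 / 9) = 104467297 / 74214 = 1407.65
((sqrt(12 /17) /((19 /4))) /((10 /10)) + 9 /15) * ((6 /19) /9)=16 * sqrt(51) /18411 + 2 /95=0.03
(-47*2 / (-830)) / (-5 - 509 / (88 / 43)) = -4136 / 9265705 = -0.00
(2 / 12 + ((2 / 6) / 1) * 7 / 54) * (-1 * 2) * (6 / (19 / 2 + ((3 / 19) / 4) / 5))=-25840 / 97551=-0.26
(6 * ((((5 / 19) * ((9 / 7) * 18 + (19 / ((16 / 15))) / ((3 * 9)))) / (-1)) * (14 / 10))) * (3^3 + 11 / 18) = -11924521 / 8208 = -1452.79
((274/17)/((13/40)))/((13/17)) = 10960/169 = 64.85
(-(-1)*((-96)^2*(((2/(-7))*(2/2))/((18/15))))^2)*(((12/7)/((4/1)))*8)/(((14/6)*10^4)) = 42467328/60025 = 707.49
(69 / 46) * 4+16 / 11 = 82 / 11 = 7.45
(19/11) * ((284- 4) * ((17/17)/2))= 2660/11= 241.82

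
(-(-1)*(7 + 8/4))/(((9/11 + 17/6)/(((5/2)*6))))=8910/241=36.97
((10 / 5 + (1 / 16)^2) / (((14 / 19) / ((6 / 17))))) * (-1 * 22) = -321651 / 15232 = -21.12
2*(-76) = -152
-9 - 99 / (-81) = -70 / 9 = -7.78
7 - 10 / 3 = 11 / 3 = 3.67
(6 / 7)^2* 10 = 360 / 49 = 7.35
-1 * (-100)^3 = 1000000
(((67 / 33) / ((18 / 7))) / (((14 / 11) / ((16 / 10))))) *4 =536 / 135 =3.97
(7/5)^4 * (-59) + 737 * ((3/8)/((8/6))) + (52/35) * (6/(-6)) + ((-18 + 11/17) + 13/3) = -241892291/7140000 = -33.88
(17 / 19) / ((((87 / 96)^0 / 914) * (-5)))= -15538 / 95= -163.56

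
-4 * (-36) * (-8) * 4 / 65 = -4608 / 65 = -70.89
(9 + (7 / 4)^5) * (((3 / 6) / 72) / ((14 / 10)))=130115 / 1032192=0.13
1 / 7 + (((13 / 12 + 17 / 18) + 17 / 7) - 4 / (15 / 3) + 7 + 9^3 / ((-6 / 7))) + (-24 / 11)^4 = -15072476983 / 18447660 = -817.04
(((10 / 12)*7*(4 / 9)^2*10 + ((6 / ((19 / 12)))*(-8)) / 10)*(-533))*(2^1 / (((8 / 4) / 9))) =-104476528 / 2565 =-40731.59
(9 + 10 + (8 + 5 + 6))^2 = 1444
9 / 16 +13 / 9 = 2.01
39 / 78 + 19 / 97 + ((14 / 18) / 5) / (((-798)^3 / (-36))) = 3062629286 / 4401111645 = 0.70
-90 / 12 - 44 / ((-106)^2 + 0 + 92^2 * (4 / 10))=-274265 / 36554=-7.50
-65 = -65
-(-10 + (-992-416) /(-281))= 4.99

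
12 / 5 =2.40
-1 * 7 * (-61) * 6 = 2562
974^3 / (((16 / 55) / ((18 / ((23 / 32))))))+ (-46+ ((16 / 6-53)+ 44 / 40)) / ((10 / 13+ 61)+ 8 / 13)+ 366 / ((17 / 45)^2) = 12864177580994994673 / 161721510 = 79545247759.53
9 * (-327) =-2943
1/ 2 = 0.50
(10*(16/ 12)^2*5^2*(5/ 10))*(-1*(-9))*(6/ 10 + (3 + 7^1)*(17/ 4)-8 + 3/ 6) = 71200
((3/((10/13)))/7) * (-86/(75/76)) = -42484/875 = -48.55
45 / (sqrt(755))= 9 * sqrt(755) / 151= 1.64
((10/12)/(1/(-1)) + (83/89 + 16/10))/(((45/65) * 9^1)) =58981/216270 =0.27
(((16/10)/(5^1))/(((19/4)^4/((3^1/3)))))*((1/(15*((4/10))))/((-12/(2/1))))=-0.00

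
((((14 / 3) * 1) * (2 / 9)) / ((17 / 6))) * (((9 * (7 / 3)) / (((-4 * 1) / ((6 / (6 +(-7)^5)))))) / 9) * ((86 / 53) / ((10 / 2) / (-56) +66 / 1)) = 0.00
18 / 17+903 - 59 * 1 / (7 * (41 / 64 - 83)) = 567134185 / 627249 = 904.16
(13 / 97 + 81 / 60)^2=8288641 / 3763600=2.20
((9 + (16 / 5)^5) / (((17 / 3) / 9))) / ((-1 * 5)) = -29070927 / 265625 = -109.44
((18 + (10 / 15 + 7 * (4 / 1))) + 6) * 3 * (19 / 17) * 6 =1059.53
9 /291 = 0.03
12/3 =4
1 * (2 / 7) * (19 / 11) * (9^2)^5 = 132497807238 / 77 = 1720750743.35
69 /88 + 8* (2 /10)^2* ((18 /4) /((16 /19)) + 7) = 2083 /440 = 4.73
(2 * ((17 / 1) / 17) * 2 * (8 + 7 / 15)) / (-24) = -127 / 90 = -1.41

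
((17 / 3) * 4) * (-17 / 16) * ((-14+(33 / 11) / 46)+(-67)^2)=-59491517 / 552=-107774.49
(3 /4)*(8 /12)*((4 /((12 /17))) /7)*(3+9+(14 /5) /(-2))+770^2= 124509901 /210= 592904.29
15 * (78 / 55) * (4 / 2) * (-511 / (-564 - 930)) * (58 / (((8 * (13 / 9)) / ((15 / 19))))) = 2000565 / 34694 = 57.66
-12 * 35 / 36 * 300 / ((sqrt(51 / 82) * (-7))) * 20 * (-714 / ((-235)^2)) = -163.94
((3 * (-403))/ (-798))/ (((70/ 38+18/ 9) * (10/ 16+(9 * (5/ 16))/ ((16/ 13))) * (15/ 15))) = 51584/ 380695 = 0.14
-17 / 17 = -1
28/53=0.53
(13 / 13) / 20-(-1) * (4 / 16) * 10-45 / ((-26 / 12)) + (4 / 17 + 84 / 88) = 1191631 / 48620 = 24.51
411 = 411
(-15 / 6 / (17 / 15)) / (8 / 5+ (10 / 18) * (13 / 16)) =-27000 / 25109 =-1.08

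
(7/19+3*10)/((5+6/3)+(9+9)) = 1.21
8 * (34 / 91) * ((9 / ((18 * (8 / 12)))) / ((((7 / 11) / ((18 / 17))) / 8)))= 19008 / 637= 29.84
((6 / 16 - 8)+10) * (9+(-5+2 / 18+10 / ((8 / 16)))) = 57.26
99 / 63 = 11 / 7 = 1.57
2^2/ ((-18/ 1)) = -2/ 9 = -0.22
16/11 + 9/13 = 307/143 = 2.15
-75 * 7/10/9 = -35/6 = -5.83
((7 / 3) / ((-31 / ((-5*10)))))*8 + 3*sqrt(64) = 5032 / 93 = 54.11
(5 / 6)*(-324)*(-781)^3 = 128622476070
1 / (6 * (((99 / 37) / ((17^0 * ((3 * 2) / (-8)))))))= -37 / 792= -0.05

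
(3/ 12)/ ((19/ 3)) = 3/ 76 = 0.04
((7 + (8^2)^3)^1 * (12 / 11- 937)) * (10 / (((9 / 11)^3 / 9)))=-3265601899450 / 81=-40316072832.72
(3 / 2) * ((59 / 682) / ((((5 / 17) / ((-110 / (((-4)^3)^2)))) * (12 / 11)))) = -11033 / 1015808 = -0.01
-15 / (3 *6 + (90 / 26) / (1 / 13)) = -5 / 21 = -0.24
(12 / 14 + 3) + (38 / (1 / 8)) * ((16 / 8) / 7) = 635 / 7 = 90.71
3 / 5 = 0.60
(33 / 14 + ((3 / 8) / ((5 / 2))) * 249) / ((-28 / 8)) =-11.34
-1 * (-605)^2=-366025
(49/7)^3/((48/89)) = 30527/48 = 635.98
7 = 7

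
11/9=1.22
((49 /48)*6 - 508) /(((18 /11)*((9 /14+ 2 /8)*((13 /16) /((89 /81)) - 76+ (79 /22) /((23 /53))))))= 5568994508 /1085990355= 5.13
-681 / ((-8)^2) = -681 / 64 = -10.64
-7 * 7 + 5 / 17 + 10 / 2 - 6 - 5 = -930 / 17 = -54.71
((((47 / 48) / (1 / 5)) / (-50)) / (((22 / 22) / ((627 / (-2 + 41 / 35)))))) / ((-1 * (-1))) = 68761 / 928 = 74.10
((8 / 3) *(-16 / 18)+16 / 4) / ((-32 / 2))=-11 / 108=-0.10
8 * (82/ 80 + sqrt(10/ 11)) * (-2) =-82/ 5-16 * sqrt(110)/ 11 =-31.66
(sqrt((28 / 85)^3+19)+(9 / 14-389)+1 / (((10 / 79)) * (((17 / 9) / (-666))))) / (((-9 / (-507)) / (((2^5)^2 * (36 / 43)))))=-153067204.76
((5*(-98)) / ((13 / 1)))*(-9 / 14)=315 / 13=24.23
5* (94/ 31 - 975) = -150655/ 31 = -4859.84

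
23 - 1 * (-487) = 510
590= 590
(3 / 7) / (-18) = -1 / 42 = -0.02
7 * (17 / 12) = 119 / 12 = 9.92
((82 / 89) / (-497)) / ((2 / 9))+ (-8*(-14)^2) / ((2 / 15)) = -520180449 / 44233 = -11760.01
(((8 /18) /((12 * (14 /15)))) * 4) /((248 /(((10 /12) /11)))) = 25 /515592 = 0.00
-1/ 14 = -0.07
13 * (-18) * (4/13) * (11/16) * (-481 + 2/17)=809325/34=23803.68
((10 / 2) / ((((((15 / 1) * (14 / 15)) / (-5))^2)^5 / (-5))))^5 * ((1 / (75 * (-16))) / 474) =34694469519536141888238489627838134765625 / 46070334228711897698222138226107869424707519100238776607178752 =0.00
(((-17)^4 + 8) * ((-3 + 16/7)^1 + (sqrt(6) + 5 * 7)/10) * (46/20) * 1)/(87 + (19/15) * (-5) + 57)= 5763501 * sqrt(6)/41300 + 224776539/57820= 4229.35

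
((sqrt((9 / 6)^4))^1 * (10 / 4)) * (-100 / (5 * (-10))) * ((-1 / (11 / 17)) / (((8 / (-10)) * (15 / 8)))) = 255 / 22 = 11.59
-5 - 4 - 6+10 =-5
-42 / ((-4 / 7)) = 147 / 2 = 73.50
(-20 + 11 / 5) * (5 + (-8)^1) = 53.40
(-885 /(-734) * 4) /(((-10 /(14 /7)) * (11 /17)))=-6018 /4037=-1.49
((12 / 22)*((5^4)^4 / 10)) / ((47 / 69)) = 6317138671875 / 517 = 12218836889.51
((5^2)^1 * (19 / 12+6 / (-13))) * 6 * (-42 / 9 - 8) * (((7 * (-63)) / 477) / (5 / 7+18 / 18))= 28511875 / 24804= 1149.49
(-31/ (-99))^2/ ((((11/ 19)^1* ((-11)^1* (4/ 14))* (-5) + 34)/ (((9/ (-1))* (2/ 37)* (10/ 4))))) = -0.00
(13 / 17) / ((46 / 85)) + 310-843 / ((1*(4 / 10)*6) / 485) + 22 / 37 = -170044.24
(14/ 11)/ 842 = 7/ 4631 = 0.00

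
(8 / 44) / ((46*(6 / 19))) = 19 / 1518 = 0.01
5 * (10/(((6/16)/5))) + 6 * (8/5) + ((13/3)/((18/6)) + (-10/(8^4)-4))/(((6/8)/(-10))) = 24550501/34560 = 710.37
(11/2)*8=44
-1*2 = -2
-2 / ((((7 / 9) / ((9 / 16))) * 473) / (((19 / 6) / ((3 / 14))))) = -171 / 3784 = -0.05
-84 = -84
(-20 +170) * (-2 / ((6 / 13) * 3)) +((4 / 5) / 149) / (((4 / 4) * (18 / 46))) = -1452658 / 6705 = -216.65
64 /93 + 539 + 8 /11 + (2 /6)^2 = 1658876 /3069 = 540.53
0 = 0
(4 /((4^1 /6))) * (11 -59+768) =4320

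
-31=-31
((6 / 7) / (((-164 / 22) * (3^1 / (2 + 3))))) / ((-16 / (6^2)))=495 / 1148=0.43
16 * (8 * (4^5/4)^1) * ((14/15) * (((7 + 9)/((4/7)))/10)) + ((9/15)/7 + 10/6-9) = 44953891/525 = 85626.46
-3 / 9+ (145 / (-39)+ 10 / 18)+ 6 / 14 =-2512 / 819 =-3.07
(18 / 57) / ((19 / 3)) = 18 / 361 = 0.05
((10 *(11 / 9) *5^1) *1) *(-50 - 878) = -510400 / 9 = -56711.11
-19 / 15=-1.27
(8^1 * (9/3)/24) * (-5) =-5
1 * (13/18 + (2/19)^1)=283/342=0.83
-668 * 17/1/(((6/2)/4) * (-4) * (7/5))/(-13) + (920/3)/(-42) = -215.29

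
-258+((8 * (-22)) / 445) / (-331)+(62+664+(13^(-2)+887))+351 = 1706.01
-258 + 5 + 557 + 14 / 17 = 5182 / 17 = 304.82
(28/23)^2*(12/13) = 9408/6877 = 1.37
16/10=8/5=1.60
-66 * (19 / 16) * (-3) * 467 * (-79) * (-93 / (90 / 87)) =62386763967 / 80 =779834549.59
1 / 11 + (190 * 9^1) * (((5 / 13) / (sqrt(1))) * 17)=1598863 / 143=11180.86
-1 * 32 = -32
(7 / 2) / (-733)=-7 / 1466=-0.00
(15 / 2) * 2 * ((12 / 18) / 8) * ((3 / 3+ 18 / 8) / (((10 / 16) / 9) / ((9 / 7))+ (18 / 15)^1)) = 26325 / 8126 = 3.24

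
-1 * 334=-334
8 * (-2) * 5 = -80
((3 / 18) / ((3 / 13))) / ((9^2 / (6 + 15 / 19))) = 559 / 9234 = 0.06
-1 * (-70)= 70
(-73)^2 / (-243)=-5329 / 243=-21.93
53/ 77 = 0.69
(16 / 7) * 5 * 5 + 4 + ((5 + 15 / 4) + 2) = 2013 / 28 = 71.89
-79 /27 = -2.93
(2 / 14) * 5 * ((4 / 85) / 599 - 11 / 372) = -558577 / 26516532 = -0.02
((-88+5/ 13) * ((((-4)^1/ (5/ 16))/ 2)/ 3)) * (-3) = -36448/ 65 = -560.74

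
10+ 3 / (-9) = 29 / 3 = 9.67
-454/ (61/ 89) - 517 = -71943/ 61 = -1179.39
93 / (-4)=-23.25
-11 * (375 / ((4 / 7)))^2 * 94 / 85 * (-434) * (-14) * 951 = -1029241869665625 / 34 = -30271819696047.79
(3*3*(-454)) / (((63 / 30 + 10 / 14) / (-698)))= 199641960 / 197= 1013410.96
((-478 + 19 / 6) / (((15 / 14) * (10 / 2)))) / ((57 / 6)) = -39886 / 4275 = -9.33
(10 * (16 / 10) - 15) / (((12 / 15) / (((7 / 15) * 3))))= 7 / 4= 1.75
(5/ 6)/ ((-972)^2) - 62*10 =-3514596475/ 5668704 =-620.00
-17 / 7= -2.43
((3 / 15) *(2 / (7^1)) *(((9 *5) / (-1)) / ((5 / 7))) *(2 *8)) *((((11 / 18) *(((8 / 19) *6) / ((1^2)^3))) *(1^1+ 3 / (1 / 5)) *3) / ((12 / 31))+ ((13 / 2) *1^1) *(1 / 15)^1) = -5249616 / 475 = -11051.82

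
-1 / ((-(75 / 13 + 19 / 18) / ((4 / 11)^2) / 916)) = 3429504 / 193237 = 17.75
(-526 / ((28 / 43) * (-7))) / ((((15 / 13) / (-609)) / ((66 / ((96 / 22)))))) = -515882653 / 560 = -921219.02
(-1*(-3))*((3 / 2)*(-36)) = -162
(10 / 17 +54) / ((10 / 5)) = 464 / 17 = 27.29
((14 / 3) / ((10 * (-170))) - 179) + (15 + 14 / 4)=-204641 / 1275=-160.50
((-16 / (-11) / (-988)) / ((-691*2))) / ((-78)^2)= 0.00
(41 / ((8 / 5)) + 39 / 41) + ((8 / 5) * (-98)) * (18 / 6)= -727871 / 1640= -443.82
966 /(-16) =-483 /8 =-60.38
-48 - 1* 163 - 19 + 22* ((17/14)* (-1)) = -1797/7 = -256.71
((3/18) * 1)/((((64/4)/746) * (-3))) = -373/144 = -2.59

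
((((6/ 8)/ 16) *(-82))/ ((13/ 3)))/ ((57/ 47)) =-5781/ 7904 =-0.73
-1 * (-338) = 338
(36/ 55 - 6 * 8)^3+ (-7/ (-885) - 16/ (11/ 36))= -3126874132003/ 29448375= -106181.55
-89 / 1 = -89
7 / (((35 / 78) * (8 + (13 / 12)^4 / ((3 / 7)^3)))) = 43670016 / 71376995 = 0.61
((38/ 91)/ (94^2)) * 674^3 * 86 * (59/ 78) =7379446051436/ 7839741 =941286.97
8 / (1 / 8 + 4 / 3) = 192 / 35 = 5.49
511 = 511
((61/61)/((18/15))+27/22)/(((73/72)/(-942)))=-1537344/803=-1914.50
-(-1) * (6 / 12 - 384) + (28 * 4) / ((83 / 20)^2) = -5194263 / 13778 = -377.00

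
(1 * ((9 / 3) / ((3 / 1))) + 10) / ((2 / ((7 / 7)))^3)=11 / 8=1.38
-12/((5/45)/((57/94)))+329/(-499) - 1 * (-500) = 10175115/23453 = 433.85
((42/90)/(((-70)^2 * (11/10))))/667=1/7703850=0.00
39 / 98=0.40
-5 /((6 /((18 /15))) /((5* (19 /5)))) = -19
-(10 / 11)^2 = -100 / 121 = -0.83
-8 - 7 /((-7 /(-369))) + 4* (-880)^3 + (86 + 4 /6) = -8177664871 /3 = -2725888290.33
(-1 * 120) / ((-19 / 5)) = 600 / 19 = 31.58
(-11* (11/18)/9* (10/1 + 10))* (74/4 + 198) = -261965/81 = -3234.14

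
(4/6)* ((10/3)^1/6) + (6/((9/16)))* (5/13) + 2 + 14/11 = 29906/3861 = 7.75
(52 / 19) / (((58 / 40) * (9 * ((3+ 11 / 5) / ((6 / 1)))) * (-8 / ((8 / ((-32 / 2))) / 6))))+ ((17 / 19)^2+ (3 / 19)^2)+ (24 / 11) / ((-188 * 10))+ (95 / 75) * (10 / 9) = 3265064167 / 1461367710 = 2.23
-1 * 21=-21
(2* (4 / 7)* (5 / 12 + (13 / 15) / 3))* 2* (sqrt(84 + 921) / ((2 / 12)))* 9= 3048* sqrt(1005) / 35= 2760.77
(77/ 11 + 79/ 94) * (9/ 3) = 2211/ 94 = 23.52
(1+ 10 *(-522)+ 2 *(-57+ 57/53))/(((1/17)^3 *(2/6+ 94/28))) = -11659993422/1643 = -7096770.19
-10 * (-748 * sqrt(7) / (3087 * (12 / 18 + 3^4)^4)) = 13464 * sqrt(7) / 247165842875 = 0.00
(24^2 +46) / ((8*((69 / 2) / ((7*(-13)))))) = -28301 / 138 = -205.08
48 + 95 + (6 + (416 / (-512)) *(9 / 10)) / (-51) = 388679 / 2720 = 142.90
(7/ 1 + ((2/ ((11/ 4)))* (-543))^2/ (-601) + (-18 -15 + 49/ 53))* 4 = -4387096068/ 3854213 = -1138.26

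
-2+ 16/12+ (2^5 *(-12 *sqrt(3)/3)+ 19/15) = 3/5 - 128 *sqrt(3) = -221.10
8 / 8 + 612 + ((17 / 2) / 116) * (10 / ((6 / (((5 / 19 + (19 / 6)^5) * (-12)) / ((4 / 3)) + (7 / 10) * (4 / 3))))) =3002951219 / 11425536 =262.83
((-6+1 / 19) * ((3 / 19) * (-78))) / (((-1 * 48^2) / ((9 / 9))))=-1469 / 46208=-0.03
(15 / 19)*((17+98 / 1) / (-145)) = -0.63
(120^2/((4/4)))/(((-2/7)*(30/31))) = -52080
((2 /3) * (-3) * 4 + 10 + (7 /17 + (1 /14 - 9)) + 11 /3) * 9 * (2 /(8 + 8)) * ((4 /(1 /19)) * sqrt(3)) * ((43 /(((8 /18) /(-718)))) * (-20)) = -80577666675 * sqrt(3) /238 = -586405935.45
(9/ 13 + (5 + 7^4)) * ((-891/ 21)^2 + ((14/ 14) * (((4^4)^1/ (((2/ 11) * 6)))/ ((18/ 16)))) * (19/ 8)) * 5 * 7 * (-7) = -158367858715/ 117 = -1353571442.01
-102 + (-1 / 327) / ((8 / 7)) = -266839 / 2616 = -102.00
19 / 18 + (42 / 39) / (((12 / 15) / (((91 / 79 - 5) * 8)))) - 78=-2188475 / 18486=-118.39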